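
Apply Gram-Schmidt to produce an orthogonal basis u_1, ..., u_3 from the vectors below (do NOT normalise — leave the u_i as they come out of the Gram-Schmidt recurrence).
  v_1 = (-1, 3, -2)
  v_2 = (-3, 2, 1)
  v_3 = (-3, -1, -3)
Orthogonal basis:
  u_1 = (-1, 3, -2)
  u_2 = (-5/2, 1/2, 2)
  u_3 = (-7/3, -7/3, -7/3)

Apply the Gram-Schmidt recurrence
  u_1 = v_1
  u_i = v_i − Σ_{j<i} ((v_i · u_j) / (u_j · u_j)) · u_j.

Step by step this gives:
  u_1 = (-1, 3, -2)
  u_2 = (-5/2, 1/2, 2)
  u_3 = (-7/3, -7/3, -7/3)

Orthogonality check:
  u_2 · u_1 = 0 (should be 0)
  u_3 · u_1 = 0 (should be 0)
  u_3 · u_2 = 0 (should be 0)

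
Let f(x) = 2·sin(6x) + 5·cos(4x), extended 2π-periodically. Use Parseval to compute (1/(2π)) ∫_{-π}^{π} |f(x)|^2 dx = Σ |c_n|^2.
Σ |c_n|^2 = 29/2

Expand |f|^2 and use orthogonality of {sin(nx), cos(mx)} on [-π, π]:
  ∫_{-π}^{π} sin(nx)^2 dx = π, ∫ cos(mx)^2 dx = π, and cross terms integrate to 0.
So ∫_{-π}^{π} f(x)^2 dx = 2^2 · π + 5^2 · π = (4 + 25)π.
Divide by 2π: (4 + 25)/2 = 29/2.
By Parseval, this equals Σ |c_n|^2.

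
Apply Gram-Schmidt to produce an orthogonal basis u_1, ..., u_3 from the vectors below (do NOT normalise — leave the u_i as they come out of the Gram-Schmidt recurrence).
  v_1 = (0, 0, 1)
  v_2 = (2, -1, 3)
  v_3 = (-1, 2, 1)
Orthogonal basis:
  u_1 = (0, 0, 1)
  u_2 = (2, -1, 0)
  u_3 = (3/5, 6/5, 0)

Apply the Gram-Schmidt recurrence
  u_1 = v_1
  u_i = v_i − Σ_{j<i} ((v_i · u_j) / (u_j · u_j)) · u_j.

Step by step this gives:
  u_1 = (0, 0, 1)
  u_2 = (2, -1, 0)
  u_3 = (3/5, 6/5, 0)

Orthogonality check:
  u_2 · u_1 = 0 (should be 0)
  u_3 · u_1 = 0 (should be 0)
  u_3 · u_2 = 0 (should be 0)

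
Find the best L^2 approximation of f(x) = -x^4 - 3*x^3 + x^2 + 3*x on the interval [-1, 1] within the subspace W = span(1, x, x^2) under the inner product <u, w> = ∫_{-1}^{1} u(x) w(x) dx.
g(x) = x^2/7 + 6*x/5 + 3/35

The best approximation g ∈ W is the orthogonal projection of f onto W. Writing g = a_0 + a_1 x + a_2 x^2, the coefficients solve the normal equations G · a = b where
  G_{ij} = <φ_i, φ_j> and b_i = <f, φ_i>, with φ_0 = 1, φ_1 = x, φ_2 = x^2.
G =
  [2, 0, 2/3]
  [0, 2/3, 0]
  [2/3, 0, 2/5],
b = (4/15, 4/5, 4/35).
Solving gives a_0 = 3/35, a_1 = 6/5, a_2 = 1/7, so
  g(x) = x^2/7 + 6*x/5 + 3/35.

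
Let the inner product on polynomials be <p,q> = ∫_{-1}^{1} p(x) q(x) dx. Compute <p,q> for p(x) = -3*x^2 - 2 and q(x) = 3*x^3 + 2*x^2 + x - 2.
<p,q> = 104/15

Expand the product: p(x)·q(x) = -9*x^5 - 6*x^4 - 9*x^3 + 2*x^2 - 2*x + 4.
∫_{-1}^{1} of each monomial x^k gives [2/(k+1) if k even, 0 if k odd]. Integrating term-by-term (or equivalently evaluating the antiderivative F(x) = -3*x^6/2 - 6*x^5/5 - 9*x^4/4 + 2*x^3/3 - x^2 + 4*x at the endpoints):
  F(1) − F(−1) = -77/60 − (-493/60) = 104/15.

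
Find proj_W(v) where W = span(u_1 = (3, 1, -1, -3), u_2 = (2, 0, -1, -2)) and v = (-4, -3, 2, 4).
proj_W(v) = (-47/11, -27/11, 10/11, 47/11)

Set up U = [u_1 | ... | u_2] ∈ R^(4×2). The projector onto W = col(U) is P = U (U^T U)^(-1) U^T.
Compute U^T U =
  [20, 13]
  [13, 9],
and U^T v = (-29, -18).
Solve U^T U · c = U^T v for the coefficients: c = (-27/11, 17/11). The projection is proj_W(v) = U c.
Check: (v - proj_W(v)) · u_1 = 0  (should be 0).
Check: (v - proj_W(v)) · u_2 = 0  (should be 0).
Result: proj_W(v) = (-47/11, -27/11, 10/11, 47/11).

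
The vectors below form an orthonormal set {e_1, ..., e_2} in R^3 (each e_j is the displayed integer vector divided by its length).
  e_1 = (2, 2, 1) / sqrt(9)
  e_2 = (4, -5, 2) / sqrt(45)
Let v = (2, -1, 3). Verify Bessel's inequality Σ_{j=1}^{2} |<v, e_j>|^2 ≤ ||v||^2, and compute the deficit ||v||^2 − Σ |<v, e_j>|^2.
Σ |<v, e_j>|^2 = 54/5; ||v||^2 = 14; deficit = 16/5

Write each e_j = u_j / sqrt(<u_j, u_j>) where u_j is the displayed integer vector. Then <v, e_j> = <v, u_j> / sqrt(<u_j, u_j>), so |<v, e_j>|^2 = <v, u_j>^2 / <u_j, u_j>.
Coefficients: <v, e_1> = 5/sqrt(9), <v, e_2> = 19/sqrt(45).
Square and sum: Σ |<v, e_j>|^2 = 54/5.
Compute ||v||^2 = v·v = 14.
Deficit = 14 − 54/5 = 16/5 ≥ 0, confirming Bessel's inequality. (The deficit equals ||v − Σ <v,e_j> e_j||^2, the squared distance from v to span{e_j}.)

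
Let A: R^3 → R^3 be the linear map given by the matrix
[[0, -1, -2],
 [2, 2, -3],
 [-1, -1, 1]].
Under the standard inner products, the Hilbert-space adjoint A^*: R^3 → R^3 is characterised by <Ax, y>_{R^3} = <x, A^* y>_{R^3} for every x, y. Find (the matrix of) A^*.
A^* = A^T =
[[0, 2, -1],
 [-1, 2, -1],
 [-2, -3, 1]]

For real matrices with standard dot products, the defining identity <Ax, y> = <x, A^* y> gives (Ax)^T y = x^T (A^*) y, i.e. x^T A^T y = x^T (A^*) y. Since this holds for all x, y, we must have A^* = A^T. Therefore
A^* =
[[0, 2, -1],
 [-1, 2, -1],
 [-2, -3, 1]].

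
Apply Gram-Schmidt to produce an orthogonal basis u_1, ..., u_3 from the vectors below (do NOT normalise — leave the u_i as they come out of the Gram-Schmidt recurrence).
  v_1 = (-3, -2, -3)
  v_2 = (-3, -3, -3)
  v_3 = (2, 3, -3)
Orthogonal basis:
  u_1 = (-3, -2, -3)
  u_2 = (3/11, -9/11, 3/11)
  u_3 = (5/2, 0, -5/2)

Apply the Gram-Schmidt recurrence
  u_1 = v_1
  u_i = v_i − Σ_{j<i} ((v_i · u_j) / (u_j · u_j)) · u_j.

Step by step this gives:
  u_1 = (-3, -2, -3)
  u_2 = (3/11, -9/11, 3/11)
  u_3 = (5/2, 0, -5/2)

Orthogonality check:
  u_2 · u_1 = 0 (should be 0)
  u_3 · u_1 = 0 (should be 0)
  u_3 · u_2 = 0 (should be 0)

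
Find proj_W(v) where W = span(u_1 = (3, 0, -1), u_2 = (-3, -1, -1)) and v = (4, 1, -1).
proj_W(v) = (189/46, 8/23, -31/46)

Set up U = [u_1 | ... | u_2] ∈ R^(3×2). The projector onto W = col(U) is P = U (U^T U)^(-1) U^T.
Compute U^T U =
  [10, -8]
  [-8, 11],
and U^T v = (13, -12).
Solve U^T U · c = U^T v for the coefficients: c = (47/46, -8/23). The projection is proj_W(v) = U c.
Check: (v - proj_W(v)) · u_1 = 0  (should be 0).
Check: (v - proj_W(v)) · u_2 = 0  (should be 0).
Result: proj_W(v) = (189/46, 8/23, -31/46).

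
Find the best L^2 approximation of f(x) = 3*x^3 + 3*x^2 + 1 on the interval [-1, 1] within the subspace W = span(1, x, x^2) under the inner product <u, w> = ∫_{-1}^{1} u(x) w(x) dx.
g(x) = 3*x^2 + 9*x/5 + 1

The best approximation g ∈ W is the orthogonal projection of f onto W. Writing g = a_0 + a_1 x + a_2 x^2, the coefficients solve the normal equations G · a = b where
  G_{ij} = <φ_i, φ_j> and b_i = <f, φ_i>, with φ_0 = 1, φ_1 = x, φ_2 = x^2.
G =
  [2, 0, 2/3]
  [0, 2/3, 0]
  [2/3, 0, 2/5],
b = (4, 6/5, 28/15).
Solving gives a_0 = 1, a_1 = 9/5, a_2 = 3, so
  g(x) = 3*x^2 + 9*x/5 + 1.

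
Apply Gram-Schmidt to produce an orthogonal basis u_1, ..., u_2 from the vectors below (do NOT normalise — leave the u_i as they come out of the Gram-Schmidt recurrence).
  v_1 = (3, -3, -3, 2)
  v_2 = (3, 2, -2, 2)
Orthogonal basis:
  u_1 = (3, -3, -3, 2)
  u_2 = (54/31, 101/31, -23/31, 36/31)

Apply the Gram-Schmidt recurrence
  u_1 = v_1
  u_i = v_i − Σ_{j<i} ((v_i · u_j) / (u_j · u_j)) · u_j.

Step by step this gives:
  u_1 = (3, -3, -3, 2)
  u_2 = (54/31, 101/31, -23/31, 36/31)

Orthogonality check:
  u_2 · u_1 = 0 (should be 0)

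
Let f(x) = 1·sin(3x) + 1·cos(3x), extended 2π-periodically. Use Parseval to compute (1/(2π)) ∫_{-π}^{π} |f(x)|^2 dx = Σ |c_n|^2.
Σ |c_n|^2 = 1

Expand |f|^2 and use orthogonality of {sin(nx), cos(mx)} on [-π, π]:
  ∫_{-π}^{π} sin(nx)^2 dx = π, ∫ cos(mx)^2 dx = π, and cross terms integrate to 0.
So ∫_{-π}^{π} f(x)^2 dx = 1^2 · π + 1^2 · π = (1 + 1)π.
Divide by 2π: (1 + 1)/2 = 1.
By Parseval, this equals Σ |c_n|^2.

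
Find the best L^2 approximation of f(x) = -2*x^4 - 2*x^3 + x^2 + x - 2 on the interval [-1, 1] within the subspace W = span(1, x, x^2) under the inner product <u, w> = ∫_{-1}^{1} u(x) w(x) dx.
g(x) = -5*x^2/7 - x/5 - 64/35

The best approximation g ∈ W is the orthogonal projection of f onto W. Writing g = a_0 + a_1 x + a_2 x^2, the coefficients solve the normal equations G · a = b where
  G_{ij} = <φ_i, φ_j> and b_i = <f, φ_i>, with φ_0 = 1, φ_1 = x, φ_2 = x^2.
G =
  [2, 0, 2/3]
  [0, 2/3, 0]
  [2/3, 0, 2/5],
b = (-62/15, -2/15, -158/105).
Solving gives a_0 = -64/35, a_1 = -1/5, a_2 = -5/7, so
  g(x) = -5*x^2/7 - x/5 - 64/35.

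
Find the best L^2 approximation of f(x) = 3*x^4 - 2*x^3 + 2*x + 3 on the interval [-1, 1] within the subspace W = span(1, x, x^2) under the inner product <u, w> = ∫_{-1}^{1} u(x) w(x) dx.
g(x) = 18*x^2/7 + 4*x/5 + 96/35

The best approximation g ∈ W is the orthogonal projection of f onto W. Writing g = a_0 + a_1 x + a_2 x^2, the coefficients solve the normal equations G · a = b where
  G_{ij} = <φ_i, φ_j> and b_i = <f, φ_i>, with φ_0 = 1, φ_1 = x, φ_2 = x^2.
G =
  [2, 0, 2/3]
  [0, 2/3, 0]
  [2/3, 0, 2/5],
b = (36/5, 8/15, 20/7).
Solving gives a_0 = 96/35, a_1 = 4/5, a_2 = 18/7, so
  g(x) = 18*x^2/7 + 4*x/5 + 96/35.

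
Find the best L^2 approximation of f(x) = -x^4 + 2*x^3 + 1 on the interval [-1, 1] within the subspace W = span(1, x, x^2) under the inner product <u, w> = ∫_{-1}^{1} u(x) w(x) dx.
g(x) = -6*x^2/7 + 6*x/5 + 38/35

The best approximation g ∈ W is the orthogonal projection of f onto W. Writing g = a_0 + a_1 x + a_2 x^2, the coefficients solve the normal equations G · a = b where
  G_{ij} = <φ_i, φ_j> and b_i = <f, φ_i>, with φ_0 = 1, φ_1 = x, φ_2 = x^2.
G =
  [2, 0, 2/3]
  [0, 2/3, 0]
  [2/3, 0, 2/5],
b = (8/5, 4/5, 8/21).
Solving gives a_0 = 38/35, a_1 = 6/5, a_2 = -6/7, so
  g(x) = -6*x^2/7 + 6*x/5 + 38/35.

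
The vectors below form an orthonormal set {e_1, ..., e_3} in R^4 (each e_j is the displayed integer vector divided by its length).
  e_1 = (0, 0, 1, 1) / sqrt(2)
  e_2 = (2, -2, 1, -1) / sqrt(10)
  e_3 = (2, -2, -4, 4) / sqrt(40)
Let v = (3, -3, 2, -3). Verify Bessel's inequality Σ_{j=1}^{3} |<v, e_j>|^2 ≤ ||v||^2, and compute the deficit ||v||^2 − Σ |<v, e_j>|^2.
Σ |<v, e_j>|^2 = 31; ||v||^2 = 31; deficit = 0

Write each e_j = u_j / sqrt(<u_j, u_j>) where u_j is the displayed integer vector. Then <v, e_j> = <v, u_j> / sqrt(<u_j, u_j>), so |<v, e_j>|^2 = <v, u_j>^2 / <u_j, u_j>.
Coefficients: <v, e_1> = -1/sqrt(2), <v, e_2> = 17/sqrt(10), <v, e_3> = -8/sqrt(40).
Square and sum: Σ |<v, e_j>|^2 = 31.
Compute ||v||^2 = v·v = 31.
Deficit = 31 − 31 = 0 ≥ 0, confirming Bessel's inequality. (The deficit equals ||v − Σ <v,e_j> e_j||^2, the squared distance from v to span{e_j}.)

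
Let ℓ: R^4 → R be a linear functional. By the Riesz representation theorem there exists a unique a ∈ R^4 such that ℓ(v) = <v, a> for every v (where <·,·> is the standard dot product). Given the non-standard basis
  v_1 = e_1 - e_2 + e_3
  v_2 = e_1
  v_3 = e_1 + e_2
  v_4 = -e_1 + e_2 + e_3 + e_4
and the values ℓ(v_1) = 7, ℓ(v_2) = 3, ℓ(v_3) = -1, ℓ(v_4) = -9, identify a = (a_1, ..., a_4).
a = (3, -4, 0, -2)

Write a = (a_1, ..., a_4) in the standard basis. For each basis vector v_i, ℓ(v_i) = <v_i, a> is a linear equation in the a_j's. Collect the n equations into a matrix system V a = ℓ, where row i of V is v_i (expressed in the standard basis). Since V is invertible (lower-triangular with 1s on the diagonal, up to permutation), solve by back-substitution:
  V =
[[1, -1, 1, 0],
 [1, 0, 0, 0],
 [1, 1, 0, 0],
 [-1, 1, 1, 1]]
  V a = (7, 3, -1, -9)
Solving gives a = (3, -4, 0, -2).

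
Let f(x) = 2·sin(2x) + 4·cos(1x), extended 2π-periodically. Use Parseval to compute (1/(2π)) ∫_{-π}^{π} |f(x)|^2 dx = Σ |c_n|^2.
Σ |c_n|^2 = 10

Expand |f|^2 and use orthogonality of {sin(nx), cos(mx)} on [-π, π]:
  ∫_{-π}^{π} sin(nx)^2 dx = π, ∫ cos(mx)^2 dx = π, and cross terms integrate to 0.
So ∫_{-π}^{π} f(x)^2 dx = 2^2 · π + 4^2 · π = (4 + 16)π.
Divide by 2π: (4 + 16)/2 = 10.
By Parseval, this equals Σ |c_n|^2.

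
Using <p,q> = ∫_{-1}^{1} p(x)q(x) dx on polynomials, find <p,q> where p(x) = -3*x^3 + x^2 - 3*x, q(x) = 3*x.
<p,q> = -48/5

Expand the product: p(x)·q(x) = -9*x^4 + 3*x^3 - 9*x^2.
∫_{-1}^{1} of each monomial x^k gives [2/(k+1) if k even, 0 if k odd]. Integrating term-by-term (or equivalently evaluating the antiderivative F(x) = -9*x^5/5 + 3*x^4/4 - 3*x^3 at the endpoints):
  F(1) − F(−1) = -81/20 − (111/20) = -48/5.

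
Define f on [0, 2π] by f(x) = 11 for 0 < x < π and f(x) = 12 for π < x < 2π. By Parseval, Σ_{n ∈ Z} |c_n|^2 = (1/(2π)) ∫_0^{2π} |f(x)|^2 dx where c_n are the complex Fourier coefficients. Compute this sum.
Σ |c_n|^2 = 265/2

Parseval equates the L^2 energy of f (normalised by 1/(2π)) with the ℓ^2 sum of its Fourier coefficients: (1/(2π)) ∫_0^{2π} |f|^2 = Σ |c_n|^2.
Compute the left side: (1/(2π)) [∫_0^π 11^2 dx + ∫_π^{2π} 12^2 dx] = (1/(2π)) · (121π + 144π) = (121 + 144)/2 = 265/2.
So Σ_{n ∈ Z} |c_n|^2 = 265/2.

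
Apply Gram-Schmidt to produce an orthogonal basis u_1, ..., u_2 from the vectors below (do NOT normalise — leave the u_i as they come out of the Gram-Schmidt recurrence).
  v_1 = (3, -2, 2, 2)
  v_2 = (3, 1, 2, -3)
Orthogonal basis:
  u_1 = (3, -2, 2, 2)
  u_2 = (16/7, 31/21, 32/21, -73/21)

Apply the Gram-Schmidt recurrence
  u_1 = v_1
  u_i = v_i − Σ_{j<i} ((v_i · u_j) / (u_j · u_j)) · u_j.

Step by step this gives:
  u_1 = (3, -2, 2, 2)
  u_2 = (16/7, 31/21, 32/21, -73/21)

Orthogonality check:
  u_2 · u_1 = 0 (should be 0)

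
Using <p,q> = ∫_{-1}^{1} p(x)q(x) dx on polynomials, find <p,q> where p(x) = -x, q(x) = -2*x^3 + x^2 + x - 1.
<p,q> = 2/15

Expand the product: p(x)·q(x) = 2*x^4 - x^3 - x^2 + x.
∫_{-1}^{1} of each monomial x^k gives [2/(k+1) if k even, 0 if k odd]. Integrating term-by-term (or equivalently evaluating the antiderivative F(x) = 2*x^5/5 - x^4/4 - x^3/3 + x^2/2 at the endpoints):
  F(1) − F(−1) = 19/60 − (11/60) = 2/15.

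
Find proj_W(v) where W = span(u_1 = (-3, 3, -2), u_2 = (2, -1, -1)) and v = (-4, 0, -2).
proj_W(v) = (-202/83, 182/83, -88/83)

Set up U = [u_1 | ... | u_2] ∈ R^(3×2). The projector onto W = col(U) is P = U (U^T U)^(-1) U^T.
Compute U^T U =
  [22, -7]
  [-7, 6],
and U^T v = (16, -6).
Solve U^T U · c = U^T v for the coefficients: c = (54/83, -20/83). The projection is proj_W(v) = U c.
Check: (v - proj_W(v)) · u_1 = 0  (should be 0).
Check: (v - proj_W(v)) · u_2 = 0  (should be 0).
Result: proj_W(v) = (-202/83, 182/83, -88/83).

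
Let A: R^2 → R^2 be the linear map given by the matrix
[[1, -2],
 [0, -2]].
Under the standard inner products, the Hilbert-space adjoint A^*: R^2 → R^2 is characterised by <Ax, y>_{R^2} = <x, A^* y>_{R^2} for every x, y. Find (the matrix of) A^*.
A^* = A^T =
[[1, 0],
 [-2, -2]]

For real matrices with standard dot products, the defining identity <Ax, y> = <x, A^* y> gives (Ax)^T y = x^T (A^*) y, i.e. x^T A^T y = x^T (A^*) y. Since this holds for all x, y, we must have A^* = A^T. Therefore
A^* =
[[1, 0],
 [-2, -2]].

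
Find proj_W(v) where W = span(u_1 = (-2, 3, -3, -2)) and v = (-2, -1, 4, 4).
proj_W(v) = (19/13, -57/26, 57/26, 19/13)

Set up U = [u_1 | ... | u_1] ∈ R^(4×1). The projector onto W = col(U) is P = U (U^T U)^(-1) U^T.
Compute U^T U =
  [26],
and U^T v = (-19).
Solve U^T U · c = U^T v for the coefficients: c = (-19/26). The projection is proj_W(v) = U c.
Check: (v - proj_W(v)) · u_1 = 0  (should be 0).
Result: proj_W(v) = (19/13, -57/26, 57/26, 19/13).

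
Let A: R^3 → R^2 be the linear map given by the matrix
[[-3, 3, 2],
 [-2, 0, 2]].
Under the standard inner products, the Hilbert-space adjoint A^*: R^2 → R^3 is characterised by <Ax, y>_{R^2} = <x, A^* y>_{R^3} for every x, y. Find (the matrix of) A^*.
A^* = A^T =
[[-3, -2],
 [3, 0],
 [2, 2]]

For real matrices with standard dot products, the defining identity <Ax, y> = <x, A^* y> gives (Ax)^T y = x^T (A^*) y, i.e. x^T A^T y = x^T (A^*) y. Since this holds for all x, y, we must have A^* = A^T. Therefore
A^* =
[[-3, -2],
 [3, 0],
 [2, 2]].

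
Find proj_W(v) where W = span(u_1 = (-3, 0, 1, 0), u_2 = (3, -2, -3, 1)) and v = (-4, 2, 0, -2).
proj_W(v) = (-144/43, 36/43, 84/43, -18/43)

Set up U = [u_1 | ... | u_2] ∈ R^(4×2). The projector onto W = col(U) is P = U (U^T U)^(-1) U^T.
Compute U^T U =
  [10, -12]
  [-12, 23],
and U^T v = (12, -18).
Solve U^T U · c = U^T v for the coefficients: c = (30/43, -18/43). The projection is proj_W(v) = U c.
Check: (v - proj_W(v)) · u_1 = 0  (should be 0).
Check: (v - proj_W(v)) · u_2 = 0  (should be 0).
Result: proj_W(v) = (-144/43, 36/43, 84/43, -18/43).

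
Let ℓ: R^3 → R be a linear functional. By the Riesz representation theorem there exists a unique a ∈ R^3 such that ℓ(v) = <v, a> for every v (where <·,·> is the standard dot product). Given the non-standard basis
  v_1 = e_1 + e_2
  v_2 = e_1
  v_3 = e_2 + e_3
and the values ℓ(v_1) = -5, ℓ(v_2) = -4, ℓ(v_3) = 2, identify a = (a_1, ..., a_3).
a = (-4, -1, 3)

Write a = (a_1, ..., a_3) in the standard basis. For each basis vector v_i, ℓ(v_i) = <v_i, a> is a linear equation in the a_j's. Collect the n equations into a matrix system V a = ℓ, where row i of V is v_i (expressed in the standard basis). Since V is invertible (lower-triangular with 1s on the diagonal, up to permutation), solve by back-substitution:
  V =
[[1, 1, 0],
 [1, 0, 0],
 [0, 1, 1]]
  V a = (-5, -4, 2)
Solving gives a = (-4, -1, 3).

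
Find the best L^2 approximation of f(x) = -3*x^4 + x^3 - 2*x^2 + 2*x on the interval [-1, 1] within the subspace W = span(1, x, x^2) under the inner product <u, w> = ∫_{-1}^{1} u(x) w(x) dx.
g(x) = -32*x^2/7 + 13*x/5 + 9/35

The best approximation g ∈ W is the orthogonal projection of f onto W. Writing g = a_0 + a_1 x + a_2 x^2, the coefficients solve the normal equations G · a = b where
  G_{ij} = <φ_i, φ_j> and b_i = <f, φ_i>, with φ_0 = 1, φ_1 = x, φ_2 = x^2.
G =
  [2, 0, 2/3]
  [0, 2/3, 0]
  [2/3, 0, 2/5],
b = (-38/15, 26/15, -58/35).
Solving gives a_0 = 9/35, a_1 = 13/5, a_2 = -32/7, so
  g(x) = -32*x^2/7 + 13*x/5 + 9/35.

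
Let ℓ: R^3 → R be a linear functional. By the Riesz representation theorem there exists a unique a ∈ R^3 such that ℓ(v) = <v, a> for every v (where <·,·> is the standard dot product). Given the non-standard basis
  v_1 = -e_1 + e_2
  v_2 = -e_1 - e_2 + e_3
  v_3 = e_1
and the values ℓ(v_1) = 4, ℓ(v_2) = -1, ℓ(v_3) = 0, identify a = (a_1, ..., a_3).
a = (0, 4, 3)

Write a = (a_1, ..., a_3) in the standard basis. For each basis vector v_i, ℓ(v_i) = <v_i, a> is a linear equation in the a_j's. Collect the n equations into a matrix system V a = ℓ, where row i of V is v_i (expressed in the standard basis). Since V is invertible (lower-triangular with 1s on the diagonal, up to permutation), solve by back-substitution:
  V =
[[-1, 1, 0],
 [-1, -1, 1],
 [1, 0, 0]]
  V a = (4, -1, 0)
Solving gives a = (0, 4, 3).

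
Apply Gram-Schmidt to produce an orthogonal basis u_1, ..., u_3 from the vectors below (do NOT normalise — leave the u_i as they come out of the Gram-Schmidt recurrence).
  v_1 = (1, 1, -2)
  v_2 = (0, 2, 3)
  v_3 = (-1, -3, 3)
Orthogonal basis:
  u_1 = (1, 1, -2)
  u_2 = (2/3, 8/3, 5/3)
  u_3 = (28/31, -12/31, 8/31)

Apply the Gram-Schmidt recurrence
  u_1 = v_1
  u_i = v_i − Σ_{j<i} ((v_i · u_j) / (u_j · u_j)) · u_j.

Step by step this gives:
  u_1 = (1, 1, -2)
  u_2 = (2/3, 8/3, 5/3)
  u_3 = (28/31, -12/31, 8/31)

Orthogonality check:
  u_2 · u_1 = 0 (should be 0)
  u_3 · u_1 = 0 (should be 0)
  u_3 · u_2 = 0 (should be 0)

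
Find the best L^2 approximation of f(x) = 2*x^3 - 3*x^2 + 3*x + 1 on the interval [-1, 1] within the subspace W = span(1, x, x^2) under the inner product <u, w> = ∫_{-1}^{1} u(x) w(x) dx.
g(x) = -3*x^2 + 21*x/5 + 1

The best approximation g ∈ W is the orthogonal projection of f onto W. Writing g = a_0 + a_1 x + a_2 x^2, the coefficients solve the normal equations G · a = b where
  G_{ij} = <φ_i, φ_j> and b_i = <f, φ_i>, with φ_0 = 1, φ_1 = x, φ_2 = x^2.
G =
  [2, 0, 2/3]
  [0, 2/3, 0]
  [2/3, 0, 2/5],
b = (0, 14/5, -8/15).
Solving gives a_0 = 1, a_1 = 21/5, a_2 = -3, so
  g(x) = -3*x^2 + 21*x/5 + 1.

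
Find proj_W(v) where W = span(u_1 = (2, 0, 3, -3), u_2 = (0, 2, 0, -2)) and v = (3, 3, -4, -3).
proj_W(v) = (-24/35, 123/35, -36/35, -87/35)

Set up U = [u_1 | ... | u_2] ∈ R^(4×2). The projector onto W = col(U) is P = U (U^T U)^(-1) U^T.
Compute U^T U =
  [22, 6]
  [6, 8],
and U^T v = (3, 12).
Solve U^T U · c = U^T v for the coefficients: c = (-12/35, 123/70). The projection is proj_W(v) = U c.
Check: (v - proj_W(v)) · u_1 = 0  (should be 0).
Check: (v - proj_W(v)) · u_2 = 0  (should be 0).
Result: proj_W(v) = (-24/35, 123/35, -36/35, -87/35).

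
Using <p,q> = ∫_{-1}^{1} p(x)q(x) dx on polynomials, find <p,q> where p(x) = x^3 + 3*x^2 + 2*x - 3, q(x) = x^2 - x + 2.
<p,q> = -158/15

Expand the product: p(x)·q(x) = x^5 + 2*x^4 + x^3 + x^2 + 7*x - 6.
∫_{-1}^{1} of each monomial x^k gives [2/(k+1) if k even, 0 if k odd]. Integrating term-by-term (or equivalently evaluating the antiderivative F(x) = x^6/6 + 2*x^5/5 + x^4/4 + x^3/3 + 7*x^2/2 - 6*x at the endpoints):
  F(1) − F(−1) = -27/20 − (551/60) = -158/15.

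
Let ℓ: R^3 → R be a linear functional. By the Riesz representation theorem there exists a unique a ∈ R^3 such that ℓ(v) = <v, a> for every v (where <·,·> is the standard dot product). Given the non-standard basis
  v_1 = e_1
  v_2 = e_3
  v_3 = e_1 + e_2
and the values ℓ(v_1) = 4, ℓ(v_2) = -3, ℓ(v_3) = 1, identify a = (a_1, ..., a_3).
a = (4, -3, -3)

Write a = (a_1, ..., a_3) in the standard basis. For each basis vector v_i, ℓ(v_i) = <v_i, a> is a linear equation in the a_j's. Collect the n equations into a matrix system V a = ℓ, where row i of V is v_i (expressed in the standard basis). Since V is invertible (lower-triangular with 1s on the diagonal, up to permutation), solve by back-substitution:
  V =
[[1, 0, 0],
 [0, 0, 1],
 [1, 1, 0]]
  V a = (4, -3, 1)
Solving gives a = (4, -3, -3).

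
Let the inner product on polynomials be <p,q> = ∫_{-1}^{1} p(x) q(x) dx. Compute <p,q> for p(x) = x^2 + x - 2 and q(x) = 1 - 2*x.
<p,q> = -14/3

Expand the product: p(x)·q(x) = -2*x^3 - x^2 + 5*x - 2.
∫_{-1}^{1} of each monomial x^k gives [2/(k+1) if k even, 0 if k odd]. Integrating term-by-term (or equivalently evaluating the antiderivative F(x) = -x^4/2 - x^3/3 + 5*x^2/2 - 2*x at the endpoints):
  F(1) − F(−1) = -1/3 − (13/3) = -14/3.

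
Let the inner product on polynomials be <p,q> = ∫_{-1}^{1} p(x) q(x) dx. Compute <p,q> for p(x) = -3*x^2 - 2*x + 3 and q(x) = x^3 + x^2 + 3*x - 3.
<p,q> = -16

Expand the product: p(x)·q(x) = -3*x^5 - 5*x^4 - 8*x^3 + 6*x^2 + 15*x - 9.
∫_{-1}^{1} of each monomial x^k gives [2/(k+1) if k even, 0 if k odd]. Integrating term-by-term (or equivalently evaluating the antiderivative F(x) = -x^6/2 - x^5 - 2*x^4 + 2*x^3 + 15*x^2/2 - 9*x at the endpoints):
  F(1) − F(−1) = -3 − (13) = -16.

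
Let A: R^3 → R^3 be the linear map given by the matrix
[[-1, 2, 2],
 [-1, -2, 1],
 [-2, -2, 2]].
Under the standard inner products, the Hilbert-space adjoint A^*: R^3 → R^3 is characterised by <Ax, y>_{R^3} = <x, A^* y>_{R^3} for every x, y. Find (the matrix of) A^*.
A^* = A^T =
[[-1, -1, -2],
 [2, -2, -2],
 [2, 1, 2]]

For real matrices with standard dot products, the defining identity <Ax, y> = <x, A^* y> gives (Ax)^T y = x^T (A^*) y, i.e. x^T A^T y = x^T (A^*) y. Since this holds for all x, y, we must have A^* = A^T. Therefore
A^* =
[[-1, -1, -2],
 [2, -2, -2],
 [2, 1, 2]].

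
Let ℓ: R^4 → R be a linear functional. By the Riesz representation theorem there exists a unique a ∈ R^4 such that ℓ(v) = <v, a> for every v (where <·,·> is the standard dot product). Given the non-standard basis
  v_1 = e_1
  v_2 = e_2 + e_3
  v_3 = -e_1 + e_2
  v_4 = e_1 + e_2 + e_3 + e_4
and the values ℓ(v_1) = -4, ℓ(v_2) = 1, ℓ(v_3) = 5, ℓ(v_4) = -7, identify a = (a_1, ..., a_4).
a = (-4, 1, 0, -4)

Write a = (a_1, ..., a_4) in the standard basis. For each basis vector v_i, ℓ(v_i) = <v_i, a> is a linear equation in the a_j's. Collect the n equations into a matrix system V a = ℓ, where row i of V is v_i (expressed in the standard basis). Since V is invertible (lower-triangular with 1s on the diagonal, up to permutation), solve by back-substitution:
  V =
[[1, 0, 0, 0],
 [0, 1, 1, 0],
 [-1, 1, 0, 0],
 [1, 1, 1, 1]]
  V a = (-4, 1, 5, -7)
Solving gives a = (-4, 1, 0, -4).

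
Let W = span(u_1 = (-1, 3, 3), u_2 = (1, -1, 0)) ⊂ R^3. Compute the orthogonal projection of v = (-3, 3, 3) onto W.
proj_W(v) = (-24/11, 42/11, 27/11)

Set up U = [u_1 | ... | u_2] ∈ R^(3×2). The projector onto W = col(U) is P = U (U^T U)^(-1) U^T.
Compute U^T U =
  [19, -4]
  [-4, 2],
and U^T v = (21, -6).
Solve U^T U · c = U^T v for the coefficients: c = (9/11, -15/11). The projection is proj_W(v) = U c.
Check: (v - proj_W(v)) · u_1 = 0  (should be 0).
Check: (v - proj_W(v)) · u_2 = 0  (should be 0).
Result: proj_W(v) = (-24/11, 42/11, 27/11).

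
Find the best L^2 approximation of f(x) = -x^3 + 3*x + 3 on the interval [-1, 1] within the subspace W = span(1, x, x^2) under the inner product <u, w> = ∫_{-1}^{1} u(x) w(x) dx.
g(x) = 12*x/5 + 3

The best approximation g ∈ W is the orthogonal projection of f onto W. Writing g = a_0 + a_1 x + a_2 x^2, the coefficients solve the normal equations G · a = b where
  G_{ij} = <φ_i, φ_j> and b_i = <f, φ_i>, with φ_0 = 1, φ_1 = x, φ_2 = x^2.
G =
  [2, 0, 2/3]
  [0, 2/3, 0]
  [2/3, 0, 2/5],
b = (6, 8/5, 2).
Solving gives a_0 = 3, a_1 = 12/5, a_2 = 0, so
  g(x) = 12*x/5 + 3.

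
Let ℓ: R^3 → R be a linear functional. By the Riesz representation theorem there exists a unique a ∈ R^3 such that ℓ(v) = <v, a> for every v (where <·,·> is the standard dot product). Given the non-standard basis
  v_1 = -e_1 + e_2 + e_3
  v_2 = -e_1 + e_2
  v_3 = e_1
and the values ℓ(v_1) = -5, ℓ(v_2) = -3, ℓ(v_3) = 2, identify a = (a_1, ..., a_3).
a = (2, -1, -2)

Write a = (a_1, ..., a_3) in the standard basis. For each basis vector v_i, ℓ(v_i) = <v_i, a> is a linear equation in the a_j's. Collect the n equations into a matrix system V a = ℓ, where row i of V is v_i (expressed in the standard basis). Since V is invertible (lower-triangular with 1s on the diagonal, up to permutation), solve by back-substitution:
  V =
[[-1, 1, 1],
 [-1, 1, 0],
 [1, 0, 0]]
  V a = (-5, -3, 2)
Solving gives a = (2, -1, -2).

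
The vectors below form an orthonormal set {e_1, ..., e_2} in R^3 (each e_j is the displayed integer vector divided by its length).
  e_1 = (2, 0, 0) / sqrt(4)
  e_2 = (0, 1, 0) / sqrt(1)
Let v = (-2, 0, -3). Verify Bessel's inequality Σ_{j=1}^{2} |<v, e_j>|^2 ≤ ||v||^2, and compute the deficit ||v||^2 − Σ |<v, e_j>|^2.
Σ |<v, e_j>|^2 = 4; ||v||^2 = 13; deficit = 9

Write each e_j = u_j / sqrt(<u_j, u_j>) where u_j is the displayed integer vector. Then <v, e_j> = <v, u_j> / sqrt(<u_j, u_j>), so |<v, e_j>|^2 = <v, u_j>^2 / <u_j, u_j>.
Coefficients: <v, e_1> = -4/sqrt(4), <v, e_2> = 0/sqrt(1).
Square and sum: Σ |<v, e_j>|^2 = 4.
Compute ||v||^2 = v·v = 13.
Deficit = 13 − 4 = 9 ≥ 0, confirming Bessel's inequality. (The deficit equals ||v − Σ <v,e_j> e_j||^2, the squared distance from v to span{e_j}.)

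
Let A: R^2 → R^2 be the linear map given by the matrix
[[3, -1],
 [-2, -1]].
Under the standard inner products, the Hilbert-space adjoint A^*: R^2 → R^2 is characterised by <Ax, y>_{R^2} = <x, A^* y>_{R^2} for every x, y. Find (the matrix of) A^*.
A^* = A^T =
[[3, -2],
 [-1, -1]]

For real matrices with standard dot products, the defining identity <Ax, y> = <x, A^* y> gives (Ax)^T y = x^T (A^*) y, i.e. x^T A^T y = x^T (A^*) y. Since this holds for all x, y, we must have A^* = A^T. Therefore
A^* =
[[3, -2],
 [-1, -1]].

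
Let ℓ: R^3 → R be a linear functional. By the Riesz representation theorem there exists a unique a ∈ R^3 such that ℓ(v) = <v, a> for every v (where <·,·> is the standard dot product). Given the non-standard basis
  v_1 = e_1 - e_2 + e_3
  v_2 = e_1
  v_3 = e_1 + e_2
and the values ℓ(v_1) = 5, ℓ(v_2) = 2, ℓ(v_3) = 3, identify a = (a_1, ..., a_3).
a = (2, 1, 4)

Write a = (a_1, ..., a_3) in the standard basis. For each basis vector v_i, ℓ(v_i) = <v_i, a> is a linear equation in the a_j's. Collect the n equations into a matrix system V a = ℓ, where row i of V is v_i (expressed in the standard basis). Since V is invertible (lower-triangular with 1s on the diagonal, up to permutation), solve by back-substitution:
  V =
[[1, -1, 1],
 [1, 0, 0],
 [1, 1, 0]]
  V a = (5, 2, 3)
Solving gives a = (2, 1, 4).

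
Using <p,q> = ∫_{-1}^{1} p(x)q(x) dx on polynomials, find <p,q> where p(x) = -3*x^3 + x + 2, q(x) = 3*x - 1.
<p,q> = -28/5

Expand the product: p(x)·q(x) = -9*x^4 + 3*x^3 + 3*x^2 + 5*x - 2.
∫_{-1}^{1} of each monomial x^k gives [2/(k+1) if k even, 0 if k odd]. Integrating term-by-term (or equivalently evaluating the antiderivative F(x) = -9*x^5/5 + 3*x^4/4 + x^3 + 5*x^2/2 - 2*x at the endpoints):
  F(1) − F(−1) = 9/20 − (121/20) = -28/5.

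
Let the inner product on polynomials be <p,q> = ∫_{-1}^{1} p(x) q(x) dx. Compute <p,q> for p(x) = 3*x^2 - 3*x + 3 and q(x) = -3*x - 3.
<p,q> = -18

Expand the product: p(x)·q(x) = -9*x^3 - 9.
∫_{-1}^{1} of each monomial x^k gives [2/(k+1) if k even, 0 if k odd]. Integrating term-by-term (or equivalently evaluating the antiderivative F(x) = -9*x^4/4 - 9*x at the endpoints):
  F(1) − F(−1) = -45/4 − (27/4) = -18.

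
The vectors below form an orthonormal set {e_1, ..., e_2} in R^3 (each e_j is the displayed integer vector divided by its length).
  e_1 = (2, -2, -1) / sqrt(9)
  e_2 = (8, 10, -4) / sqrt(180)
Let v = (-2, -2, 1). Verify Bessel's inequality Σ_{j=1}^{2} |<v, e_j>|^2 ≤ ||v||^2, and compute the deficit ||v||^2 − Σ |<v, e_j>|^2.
Σ |<v, e_j>|^2 = 9; ||v||^2 = 9; deficit = 0

Write each e_j = u_j / sqrt(<u_j, u_j>) where u_j is the displayed integer vector. Then <v, e_j> = <v, u_j> / sqrt(<u_j, u_j>), so |<v, e_j>|^2 = <v, u_j>^2 / <u_j, u_j>.
Coefficients: <v, e_1> = -1/sqrt(9), <v, e_2> = -40/sqrt(180).
Square and sum: Σ |<v, e_j>|^2 = 9.
Compute ||v||^2 = v·v = 9.
Deficit = 9 − 9 = 0 ≥ 0, confirming Bessel's inequality. (The deficit equals ||v − Σ <v,e_j> e_j||^2, the squared distance from v to span{e_j}.)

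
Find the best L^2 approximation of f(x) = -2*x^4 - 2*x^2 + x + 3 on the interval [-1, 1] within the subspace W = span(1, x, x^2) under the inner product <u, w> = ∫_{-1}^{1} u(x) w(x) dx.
g(x) = -26*x^2/7 + x + 111/35

The best approximation g ∈ W is the orthogonal projection of f onto W. Writing g = a_0 + a_1 x + a_2 x^2, the coefficients solve the normal equations G · a = b where
  G_{ij} = <φ_i, φ_j> and b_i = <f, φ_i>, with φ_0 = 1, φ_1 = x, φ_2 = x^2.
G =
  [2, 0, 2/3]
  [0, 2/3, 0]
  [2/3, 0, 2/5],
b = (58/15, 2/3, 22/35).
Solving gives a_0 = 111/35, a_1 = 1, a_2 = -26/7, so
  g(x) = -26*x^2/7 + x + 111/35.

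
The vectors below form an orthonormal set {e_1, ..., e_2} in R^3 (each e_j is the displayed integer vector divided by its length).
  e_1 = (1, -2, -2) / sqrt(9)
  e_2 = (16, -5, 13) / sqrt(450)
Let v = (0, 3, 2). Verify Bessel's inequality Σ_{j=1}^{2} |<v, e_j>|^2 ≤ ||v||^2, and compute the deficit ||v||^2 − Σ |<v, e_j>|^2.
Σ |<v, e_j>|^2 = 569/50; ||v||^2 = 13; deficit = 81/50

Write each e_j = u_j / sqrt(<u_j, u_j>) where u_j is the displayed integer vector. Then <v, e_j> = <v, u_j> / sqrt(<u_j, u_j>), so |<v, e_j>|^2 = <v, u_j>^2 / <u_j, u_j>.
Coefficients: <v, e_1> = -10/sqrt(9), <v, e_2> = 11/sqrt(450).
Square and sum: Σ |<v, e_j>|^2 = 569/50.
Compute ||v||^2 = v·v = 13.
Deficit = 13 − 569/50 = 81/50 ≥ 0, confirming Bessel's inequality. (The deficit equals ||v − Σ <v,e_j> e_j||^2, the squared distance from v to span{e_j}.)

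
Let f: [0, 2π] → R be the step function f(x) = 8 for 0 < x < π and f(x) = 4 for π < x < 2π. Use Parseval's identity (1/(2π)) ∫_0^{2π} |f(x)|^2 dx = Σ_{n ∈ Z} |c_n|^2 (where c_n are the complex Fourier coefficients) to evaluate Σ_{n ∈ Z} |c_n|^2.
Σ |c_n|^2 = 40

Parseval equates the L^2 energy of f (normalised by 1/(2π)) with the ℓ^2 sum of its Fourier coefficients: (1/(2π)) ∫_0^{2π} |f|^2 = Σ |c_n|^2.
Compute the left side: (1/(2π)) [∫_0^π 8^2 dx + ∫_π^{2π} 4^2 dx] = (1/(2π)) · (64π + 16π) = (64 + 16)/2 = 40.
So Σ_{n ∈ Z} |c_n|^2 = 40.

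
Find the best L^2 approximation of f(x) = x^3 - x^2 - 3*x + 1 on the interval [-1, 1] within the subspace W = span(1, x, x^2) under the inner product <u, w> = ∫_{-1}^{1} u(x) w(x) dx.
g(x) = -x^2 - 12*x/5 + 1

The best approximation g ∈ W is the orthogonal projection of f onto W. Writing g = a_0 + a_1 x + a_2 x^2, the coefficients solve the normal equations G · a = b where
  G_{ij} = <φ_i, φ_j> and b_i = <f, φ_i>, with φ_0 = 1, φ_1 = x, φ_2 = x^2.
G =
  [2, 0, 2/3]
  [0, 2/3, 0]
  [2/3, 0, 2/5],
b = (4/3, -8/5, 4/15).
Solving gives a_0 = 1, a_1 = -12/5, a_2 = -1, so
  g(x) = -x^2 - 12*x/5 + 1.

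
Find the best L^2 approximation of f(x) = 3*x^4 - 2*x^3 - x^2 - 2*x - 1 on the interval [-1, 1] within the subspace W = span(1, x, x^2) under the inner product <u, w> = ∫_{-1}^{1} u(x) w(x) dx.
g(x) = 11*x^2/7 - 16*x/5 - 44/35

The best approximation g ∈ W is the orthogonal projection of f onto W. Writing g = a_0 + a_1 x + a_2 x^2, the coefficients solve the normal equations G · a = b where
  G_{ij} = <φ_i, φ_j> and b_i = <f, φ_i>, with φ_0 = 1, φ_1 = x, φ_2 = x^2.
G =
  [2, 0, 2/3]
  [0, 2/3, 0]
  [2/3, 0, 2/5],
b = (-22/15, -32/15, -22/105).
Solving gives a_0 = -44/35, a_1 = -16/5, a_2 = 11/7, so
  g(x) = 11*x^2/7 - 16*x/5 - 44/35.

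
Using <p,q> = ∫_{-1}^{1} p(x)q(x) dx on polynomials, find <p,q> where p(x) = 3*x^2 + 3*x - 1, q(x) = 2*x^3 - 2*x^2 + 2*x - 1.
<p,q> = 16/3

Expand the product: p(x)·q(x) = 6*x^5 - 2*x^3 + 5*x^2 - 5*x + 1.
∫_{-1}^{1} of each monomial x^k gives [2/(k+1) if k even, 0 if k odd]. Integrating term-by-term (or equivalently evaluating the antiderivative F(x) = x^6 - x^4/2 + 5*x^3/3 - 5*x^2/2 + x at the endpoints):
  F(1) − F(−1) = 2/3 − (-14/3) = 16/3.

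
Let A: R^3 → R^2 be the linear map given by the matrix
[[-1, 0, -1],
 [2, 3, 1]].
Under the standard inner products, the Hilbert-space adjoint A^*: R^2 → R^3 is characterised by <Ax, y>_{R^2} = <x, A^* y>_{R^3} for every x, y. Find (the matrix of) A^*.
A^* = A^T =
[[-1, 2],
 [0, 3],
 [-1, 1]]

For real matrices with standard dot products, the defining identity <Ax, y> = <x, A^* y> gives (Ax)^T y = x^T (A^*) y, i.e. x^T A^T y = x^T (A^*) y. Since this holds for all x, y, we must have A^* = A^T. Therefore
A^* =
[[-1, 2],
 [0, 3],
 [-1, 1]].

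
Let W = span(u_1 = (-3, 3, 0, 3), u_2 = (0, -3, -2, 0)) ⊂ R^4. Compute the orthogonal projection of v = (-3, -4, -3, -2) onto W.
proj_W(v) = (-1/2, -4, -3, 1/2)

Set up U = [u_1 | ... | u_2] ∈ R^(4×2). The projector onto W = col(U) is P = U (U^T U)^(-1) U^T.
Compute U^T U =
  [27, -9]
  [-9, 13],
and U^T v = (-9, 18).
Solve U^T U · c = U^T v for the coefficients: c = (1/6, 3/2). The projection is proj_W(v) = U c.
Check: (v - proj_W(v)) · u_1 = 0  (should be 0).
Check: (v - proj_W(v)) · u_2 = 0  (should be 0).
Result: proj_W(v) = (-1/2, -4, -3, 1/2).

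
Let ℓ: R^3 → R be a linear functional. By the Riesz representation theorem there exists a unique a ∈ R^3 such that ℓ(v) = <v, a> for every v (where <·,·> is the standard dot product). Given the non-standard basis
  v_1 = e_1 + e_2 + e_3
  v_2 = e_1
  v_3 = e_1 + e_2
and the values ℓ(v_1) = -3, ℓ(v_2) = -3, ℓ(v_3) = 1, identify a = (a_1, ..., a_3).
a = (-3, 4, -4)

Write a = (a_1, ..., a_3) in the standard basis. For each basis vector v_i, ℓ(v_i) = <v_i, a> is a linear equation in the a_j's. Collect the n equations into a matrix system V a = ℓ, where row i of V is v_i (expressed in the standard basis). Since V is invertible (lower-triangular with 1s on the diagonal, up to permutation), solve by back-substitution:
  V =
[[1, 1, 1],
 [1, 0, 0],
 [1, 1, 0]]
  V a = (-3, -3, 1)
Solving gives a = (-3, 4, -4).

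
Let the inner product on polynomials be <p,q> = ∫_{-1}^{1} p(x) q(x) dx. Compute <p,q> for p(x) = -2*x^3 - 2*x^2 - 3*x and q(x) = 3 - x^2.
<p,q> = -16/5

Expand the product: p(x)·q(x) = 2*x^5 + 2*x^4 - 3*x^3 - 6*x^2 - 9*x.
∫_{-1}^{1} of each monomial x^k gives [2/(k+1) if k even, 0 if k odd]. Integrating term-by-term (or equivalently evaluating the antiderivative F(x) = x^6/3 + 2*x^5/5 - 3*x^4/4 - 2*x^3 - 9*x^2/2 at the endpoints):
  F(1) − F(−1) = -391/60 − (-199/60) = -16/5.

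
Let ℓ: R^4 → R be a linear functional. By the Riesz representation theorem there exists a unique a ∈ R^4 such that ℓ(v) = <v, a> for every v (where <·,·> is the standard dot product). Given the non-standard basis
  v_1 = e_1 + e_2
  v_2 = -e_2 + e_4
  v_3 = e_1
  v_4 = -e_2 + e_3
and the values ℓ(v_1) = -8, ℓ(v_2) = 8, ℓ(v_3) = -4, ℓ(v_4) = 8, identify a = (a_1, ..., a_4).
a = (-4, -4, 4, 4)

Write a = (a_1, ..., a_4) in the standard basis. For each basis vector v_i, ℓ(v_i) = <v_i, a> is a linear equation in the a_j's. Collect the n equations into a matrix system V a = ℓ, where row i of V is v_i (expressed in the standard basis). Since V is invertible (lower-triangular with 1s on the diagonal, up to permutation), solve by back-substitution:
  V =
[[1, 1, 0, 0],
 [0, -1, 0, 1],
 [1, 0, 0, 0],
 [0, -1, 1, 0]]
  V a = (-8, 8, -4, 8)
Solving gives a = (-4, -4, 4, 4).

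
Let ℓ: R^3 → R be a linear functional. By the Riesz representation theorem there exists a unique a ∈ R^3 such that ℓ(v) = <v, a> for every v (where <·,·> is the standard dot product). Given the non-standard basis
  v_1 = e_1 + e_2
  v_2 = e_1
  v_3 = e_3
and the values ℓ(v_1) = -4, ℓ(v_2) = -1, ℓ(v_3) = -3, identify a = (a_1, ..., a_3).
a = (-1, -3, -3)

Write a = (a_1, ..., a_3) in the standard basis. For each basis vector v_i, ℓ(v_i) = <v_i, a> is a linear equation in the a_j's. Collect the n equations into a matrix system V a = ℓ, where row i of V is v_i (expressed in the standard basis). Since V is invertible (lower-triangular with 1s on the diagonal, up to permutation), solve by back-substitution:
  V =
[[1, 1, 0],
 [1, 0, 0],
 [0, 0, 1]]
  V a = (-4, -1, -3)
Solving gives a = (-1, -3, -3).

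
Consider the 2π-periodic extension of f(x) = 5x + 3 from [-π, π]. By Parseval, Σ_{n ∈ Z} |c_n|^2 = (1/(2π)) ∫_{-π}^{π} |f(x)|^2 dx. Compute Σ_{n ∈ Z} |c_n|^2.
Σ |c_n|^2 = 25π^2/3 + 9

Expand and integrate term by term over [-π, π]:
  ∫ (5x)^2 dx = 25·(2π^3/3); ∫ 2·5·(3)·x dx = 0 (odd integrand); ∫ 3^2 dx = 9·2π.
So (1/(2π)) ∫_{-π}^{π} (5x + 3)^2 dx = 25π^2/3 + 9 = 25π^2/3 + 9.
Parseval ⇒ Σ |c_n|^2 = 25π^2/3 + 9.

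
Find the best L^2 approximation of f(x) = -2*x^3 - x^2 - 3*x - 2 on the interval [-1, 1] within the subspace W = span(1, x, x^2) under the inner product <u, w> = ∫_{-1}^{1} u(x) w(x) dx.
g(x) = -x^2 - 21*x/5 - 2

The best approximation g ∈ W is the orthogonal projection of f onto W. Writing g = a_0 + a_1 x + a_2 x^2, the coefficients solve the normal equations G · a = b where
  G_{ij} = <φ_i, φ_j> and b_i = <f, φ_i>, with φ_0 = 1, φ_1 = x, φ_2 = x^2.
G =
  [2, 0, 2/3]
  [0, 2/3, 0]
  [2/3, 0, 2/5],
b = (-14/3, -14/5, -26/15).
Solving gives a_0 = -2, a_1 = -21/5, a_2 = -1, so
  g(x) = -x^2 - 21*x/5 - 2.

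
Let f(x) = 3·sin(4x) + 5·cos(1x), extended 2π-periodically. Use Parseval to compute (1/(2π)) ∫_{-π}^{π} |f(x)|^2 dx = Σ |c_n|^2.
Σ |c_n|^2 = 17

Expand |f|^2 and use orthogonality of {sin(nx), cos(mx)} on [-π, π]:
  ∫_{-π}^{π} sin(nx)^2 dx = π, ∫ cos(mx)^2 dx = π, and cross terms integrate to 0.
So ∫_{-π}^{π} f(x)^2 dx = 3^2 · π + 5^2 · π = (9 + 25)π.
Divide by 2π: (9 + 25)/2 = 17.
By Parseval, this equals Σ |c_n|^2.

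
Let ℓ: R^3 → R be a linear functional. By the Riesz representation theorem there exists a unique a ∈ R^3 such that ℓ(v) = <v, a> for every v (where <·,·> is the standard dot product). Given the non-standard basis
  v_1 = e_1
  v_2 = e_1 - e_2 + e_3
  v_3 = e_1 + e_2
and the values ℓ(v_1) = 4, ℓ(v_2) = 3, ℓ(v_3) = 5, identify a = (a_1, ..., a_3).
a = (4, 1, 0)

Write a = (a_1, ..., a_3) in the standard basis. For each basis vector v_i, ℓ(v_i) = <v_i, a> is a linear equation in the a_j's. Collect the n equations into a matrix system V a = ℓ, where row i of V is v_i (expressed in the standard basis). Since V is invertible (lower-triangular with 1s on the diagonal, up to permutation), solve by back-substitution:
  V =
[[1, 0, 0],
 [1, -1, 1],
 [1, 1, 0]]
  V a = (4, 3, 5)
Solving gives a = (4, 1, 0).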